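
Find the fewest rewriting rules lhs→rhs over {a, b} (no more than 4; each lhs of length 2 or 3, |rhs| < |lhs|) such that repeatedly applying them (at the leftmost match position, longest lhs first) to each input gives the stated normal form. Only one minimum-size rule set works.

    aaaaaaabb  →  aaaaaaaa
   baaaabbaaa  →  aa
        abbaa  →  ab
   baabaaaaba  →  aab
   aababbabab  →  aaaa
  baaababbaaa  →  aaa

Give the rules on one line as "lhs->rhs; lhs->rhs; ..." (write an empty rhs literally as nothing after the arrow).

  | aaaaaaabb => aaaaaaaa
  | baaaabbaaa => aabbaaa => aabaa => aa
  | abbaa => aba => ab
  | baabaaaaba => baaaaba => aaba => aab

ba->b; baa->; bb->a; bba->b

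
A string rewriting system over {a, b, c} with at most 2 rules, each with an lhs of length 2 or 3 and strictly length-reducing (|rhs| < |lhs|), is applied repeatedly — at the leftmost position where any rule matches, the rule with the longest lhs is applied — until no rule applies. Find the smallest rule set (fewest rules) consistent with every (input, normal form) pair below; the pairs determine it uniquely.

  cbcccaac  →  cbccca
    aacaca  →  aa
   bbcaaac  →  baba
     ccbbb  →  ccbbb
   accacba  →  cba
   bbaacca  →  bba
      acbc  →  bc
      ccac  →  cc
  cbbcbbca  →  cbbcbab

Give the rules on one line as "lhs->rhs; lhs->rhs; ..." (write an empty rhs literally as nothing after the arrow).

  | cbcccaac => cbccca
  | aacaca => aaca => aa
  | bbcaaac => babaac => baba
  | ccbbb

ac->; bca->ab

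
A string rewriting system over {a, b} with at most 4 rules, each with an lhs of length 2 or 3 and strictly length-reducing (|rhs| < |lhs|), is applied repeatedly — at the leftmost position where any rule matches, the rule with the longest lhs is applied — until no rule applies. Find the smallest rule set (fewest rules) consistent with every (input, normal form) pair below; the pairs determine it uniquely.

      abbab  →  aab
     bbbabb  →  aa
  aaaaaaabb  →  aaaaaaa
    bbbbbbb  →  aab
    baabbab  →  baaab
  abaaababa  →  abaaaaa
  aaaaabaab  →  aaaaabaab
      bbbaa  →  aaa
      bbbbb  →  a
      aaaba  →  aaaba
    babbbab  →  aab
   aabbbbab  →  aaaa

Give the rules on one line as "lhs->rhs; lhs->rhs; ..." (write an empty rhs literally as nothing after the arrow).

bab->a; bb->; bbb->a

  | abbab => aab
  | bbbabb => aabb => aa
  | aaaaaaabb => aaaaaaa
  | bbbbbbb => abbbb => aab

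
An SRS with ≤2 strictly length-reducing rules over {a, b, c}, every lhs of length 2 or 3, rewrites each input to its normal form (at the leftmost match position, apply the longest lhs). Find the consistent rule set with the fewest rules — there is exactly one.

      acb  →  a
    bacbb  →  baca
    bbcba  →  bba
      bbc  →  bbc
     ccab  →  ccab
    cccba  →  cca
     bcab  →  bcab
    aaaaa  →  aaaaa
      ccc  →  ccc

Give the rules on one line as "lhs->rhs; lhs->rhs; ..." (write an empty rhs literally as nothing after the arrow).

  | acb => a
  | bacbb => baca
  | bbcba => bba
  | bbc

cb->; cbb->ca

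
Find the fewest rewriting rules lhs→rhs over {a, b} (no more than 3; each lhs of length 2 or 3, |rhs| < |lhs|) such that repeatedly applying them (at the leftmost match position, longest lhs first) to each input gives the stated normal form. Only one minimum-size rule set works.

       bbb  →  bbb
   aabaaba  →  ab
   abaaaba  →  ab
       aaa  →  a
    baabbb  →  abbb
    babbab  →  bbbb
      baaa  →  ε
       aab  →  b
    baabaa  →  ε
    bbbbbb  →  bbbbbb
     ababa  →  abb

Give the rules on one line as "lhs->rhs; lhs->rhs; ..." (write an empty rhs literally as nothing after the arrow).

aa->; ba->b; baa->a

  | bbb
  | aabaaba => baaba => aba => ab
  | abaaaba => aaaba => aba => ab
  | aaa => a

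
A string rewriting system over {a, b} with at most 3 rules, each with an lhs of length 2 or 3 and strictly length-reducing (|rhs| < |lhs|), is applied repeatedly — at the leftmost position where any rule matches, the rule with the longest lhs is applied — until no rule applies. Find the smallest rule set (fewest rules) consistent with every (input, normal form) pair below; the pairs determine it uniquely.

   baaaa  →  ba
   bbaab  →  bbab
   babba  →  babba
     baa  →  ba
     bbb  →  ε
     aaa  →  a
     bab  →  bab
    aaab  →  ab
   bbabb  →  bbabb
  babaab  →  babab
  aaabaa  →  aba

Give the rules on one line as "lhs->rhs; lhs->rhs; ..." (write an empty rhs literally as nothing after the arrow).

aa->a; bbb->

  | baaaa => baaa => baa => ba
  | bbaab => bbab
  | babba
  | baa => ba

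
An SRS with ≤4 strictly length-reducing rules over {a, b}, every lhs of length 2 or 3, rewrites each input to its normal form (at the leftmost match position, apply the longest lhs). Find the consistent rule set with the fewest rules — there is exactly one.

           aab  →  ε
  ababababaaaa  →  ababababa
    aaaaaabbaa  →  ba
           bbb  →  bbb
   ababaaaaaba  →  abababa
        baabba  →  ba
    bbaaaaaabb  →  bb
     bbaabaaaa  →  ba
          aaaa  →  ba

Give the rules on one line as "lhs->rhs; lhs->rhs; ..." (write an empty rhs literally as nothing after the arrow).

  | aab => ε
  | ababababaaaa => ababababbaa => ababababaa => ababababa
  | aaaaaabbaa => baaaabbaa => bbaabbaa => baabbaa => bbaa => baa => ba
  | bbb

aa->a; aaa->ba; aab->; bba->ba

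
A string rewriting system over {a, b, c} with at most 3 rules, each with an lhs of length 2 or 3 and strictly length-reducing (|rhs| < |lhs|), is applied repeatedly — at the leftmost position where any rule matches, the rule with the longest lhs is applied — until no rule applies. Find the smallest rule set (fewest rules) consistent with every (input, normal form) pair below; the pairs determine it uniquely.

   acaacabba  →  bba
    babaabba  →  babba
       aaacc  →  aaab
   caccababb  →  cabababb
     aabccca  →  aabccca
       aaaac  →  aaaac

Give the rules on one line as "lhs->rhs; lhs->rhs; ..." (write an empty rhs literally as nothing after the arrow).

  | acaacabba => acabba => bba
  | babaabba => babba
  | aaacc => aaab
  | caccababb => cabababb

aca->; acc->ab; baa->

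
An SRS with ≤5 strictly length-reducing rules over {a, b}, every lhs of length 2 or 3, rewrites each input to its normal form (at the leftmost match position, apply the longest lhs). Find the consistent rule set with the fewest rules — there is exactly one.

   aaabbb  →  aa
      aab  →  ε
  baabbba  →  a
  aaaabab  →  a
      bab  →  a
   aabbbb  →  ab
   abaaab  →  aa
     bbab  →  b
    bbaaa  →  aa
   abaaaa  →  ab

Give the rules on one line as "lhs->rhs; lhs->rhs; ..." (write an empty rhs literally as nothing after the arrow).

aab->; ba->b; bb->a; bba->

  | aaabbb => abb => aa
  | aab => ε
  | baabbba => babbba => bbbba => abba => a
  | aaaabab => aaab => a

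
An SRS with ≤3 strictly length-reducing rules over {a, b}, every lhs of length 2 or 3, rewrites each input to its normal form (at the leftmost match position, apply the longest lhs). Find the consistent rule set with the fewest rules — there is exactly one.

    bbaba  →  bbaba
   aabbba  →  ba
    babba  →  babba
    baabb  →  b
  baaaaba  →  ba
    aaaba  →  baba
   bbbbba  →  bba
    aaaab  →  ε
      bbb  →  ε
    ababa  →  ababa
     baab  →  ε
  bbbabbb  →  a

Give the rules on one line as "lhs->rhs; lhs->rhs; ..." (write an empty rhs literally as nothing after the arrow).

  | bbaba
  | aabbba => bbbba => ba
  | babba
  | baabb => bbbb => b

aa->b; bbb->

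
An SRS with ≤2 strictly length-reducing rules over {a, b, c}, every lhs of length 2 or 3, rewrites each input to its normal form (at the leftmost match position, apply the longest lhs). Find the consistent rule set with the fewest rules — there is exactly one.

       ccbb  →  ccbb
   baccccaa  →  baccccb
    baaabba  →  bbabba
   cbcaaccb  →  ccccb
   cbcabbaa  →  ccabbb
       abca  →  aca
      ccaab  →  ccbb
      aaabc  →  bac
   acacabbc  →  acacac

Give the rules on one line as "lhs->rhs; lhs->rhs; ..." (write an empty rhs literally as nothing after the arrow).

aa->b; bc->c

  | ccbb
  | baccccaa => baccccb
  | baaabba => bbabba
  | cbcaaccb => ccaaccb => ccbccb => ccccb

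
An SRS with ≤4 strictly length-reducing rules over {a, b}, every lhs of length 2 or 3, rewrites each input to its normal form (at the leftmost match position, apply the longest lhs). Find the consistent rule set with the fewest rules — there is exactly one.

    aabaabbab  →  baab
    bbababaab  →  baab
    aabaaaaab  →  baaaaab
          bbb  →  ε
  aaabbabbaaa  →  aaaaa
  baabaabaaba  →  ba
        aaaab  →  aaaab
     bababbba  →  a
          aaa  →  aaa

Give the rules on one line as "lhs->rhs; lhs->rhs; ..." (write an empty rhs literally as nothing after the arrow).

  | aabaabbab => abaabbab => baabbab => baab
  | bbababaab => bbbabaab => abaab => baab
  | aabaaaaab => abaaaaab => baaaaab
  | bbb => ε

aba->ba; abb->; bbb->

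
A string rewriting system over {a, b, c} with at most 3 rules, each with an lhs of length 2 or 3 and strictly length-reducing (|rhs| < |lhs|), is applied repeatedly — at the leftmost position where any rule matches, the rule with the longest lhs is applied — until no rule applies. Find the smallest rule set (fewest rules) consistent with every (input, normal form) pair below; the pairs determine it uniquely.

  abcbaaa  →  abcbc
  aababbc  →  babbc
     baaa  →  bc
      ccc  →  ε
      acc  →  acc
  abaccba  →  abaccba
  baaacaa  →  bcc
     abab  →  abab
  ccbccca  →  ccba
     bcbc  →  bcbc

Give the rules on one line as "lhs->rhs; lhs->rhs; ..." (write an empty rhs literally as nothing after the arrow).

  | abcbaaa => abcbc
  | aababbc => babbc
  | baaa => bc
  | ccc => ε

aa->; aaa->c; ccc->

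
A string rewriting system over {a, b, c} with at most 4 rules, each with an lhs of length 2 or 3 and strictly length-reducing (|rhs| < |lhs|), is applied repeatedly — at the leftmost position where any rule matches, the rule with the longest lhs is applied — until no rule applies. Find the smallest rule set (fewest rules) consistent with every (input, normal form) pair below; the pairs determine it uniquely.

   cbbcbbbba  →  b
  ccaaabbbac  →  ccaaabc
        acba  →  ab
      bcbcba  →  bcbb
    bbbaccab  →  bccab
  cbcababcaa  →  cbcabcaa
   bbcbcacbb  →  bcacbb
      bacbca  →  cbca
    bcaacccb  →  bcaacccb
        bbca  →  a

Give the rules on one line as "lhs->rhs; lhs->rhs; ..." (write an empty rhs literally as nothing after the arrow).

ba->; bbb->bb; bbc->ba; cba->b

  | cbbcbbbba => cbabbbba => bbbbba => bbbba => bbba => bba => b
  | ccaaabbbac => ccaaabbac => ccaaabc
  | acba => ab
  | bcbcba => bcbb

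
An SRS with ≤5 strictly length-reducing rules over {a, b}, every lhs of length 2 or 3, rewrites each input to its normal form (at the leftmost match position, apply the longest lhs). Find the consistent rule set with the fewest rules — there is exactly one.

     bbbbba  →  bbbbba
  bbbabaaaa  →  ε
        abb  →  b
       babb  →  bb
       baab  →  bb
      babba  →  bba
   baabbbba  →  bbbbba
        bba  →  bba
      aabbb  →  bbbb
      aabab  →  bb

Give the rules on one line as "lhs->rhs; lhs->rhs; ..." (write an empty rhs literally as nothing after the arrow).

aa->; aab->bb; ab->; baa->aa

  | bbbbba
  | bbbabaaaa => bbbaaaa => bbaaaa => baaaa => aaaa => aa => ε
  | abb => b
  | babb => bb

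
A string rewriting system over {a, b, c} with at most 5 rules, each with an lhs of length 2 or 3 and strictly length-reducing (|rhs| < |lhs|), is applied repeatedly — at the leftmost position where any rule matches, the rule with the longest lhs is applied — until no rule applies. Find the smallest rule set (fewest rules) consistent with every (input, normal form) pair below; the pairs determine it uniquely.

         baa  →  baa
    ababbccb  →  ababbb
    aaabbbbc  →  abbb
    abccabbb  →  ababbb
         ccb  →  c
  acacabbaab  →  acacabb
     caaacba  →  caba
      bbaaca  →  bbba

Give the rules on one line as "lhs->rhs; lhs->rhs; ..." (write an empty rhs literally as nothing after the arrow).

  | baa
  | ababbccb => ababbcb => ababbb
  | aaabbbbc => abbbc => abbb
  | abccabbb => abcabbb => ababbb

aab->; aac->cb; bc->b; cb->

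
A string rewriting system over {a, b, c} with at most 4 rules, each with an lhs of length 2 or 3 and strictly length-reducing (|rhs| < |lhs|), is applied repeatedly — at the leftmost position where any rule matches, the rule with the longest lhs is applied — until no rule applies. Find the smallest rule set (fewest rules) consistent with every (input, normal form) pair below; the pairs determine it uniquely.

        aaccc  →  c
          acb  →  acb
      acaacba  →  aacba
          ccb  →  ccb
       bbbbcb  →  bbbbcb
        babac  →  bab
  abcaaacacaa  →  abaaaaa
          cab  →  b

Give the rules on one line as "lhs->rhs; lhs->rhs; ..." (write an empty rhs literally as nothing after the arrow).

acc->c; bac->b; ca->; cac->a

  | aaccc => acc => c
  | acb
  | acaacba => aacba
  | ccb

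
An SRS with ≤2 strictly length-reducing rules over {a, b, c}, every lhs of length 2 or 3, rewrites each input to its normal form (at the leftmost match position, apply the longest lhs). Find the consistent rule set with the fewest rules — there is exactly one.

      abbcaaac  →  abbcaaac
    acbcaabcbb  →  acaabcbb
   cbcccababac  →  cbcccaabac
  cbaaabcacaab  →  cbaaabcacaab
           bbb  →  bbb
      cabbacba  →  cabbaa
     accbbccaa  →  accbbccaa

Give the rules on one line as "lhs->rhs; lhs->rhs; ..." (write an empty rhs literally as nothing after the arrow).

  | abbcaaac
  | acbcaabcbb => acaabcbb
  | cbcccababac => cbcccaabac
  | cbaaabcacaab

acb->a; bab->ab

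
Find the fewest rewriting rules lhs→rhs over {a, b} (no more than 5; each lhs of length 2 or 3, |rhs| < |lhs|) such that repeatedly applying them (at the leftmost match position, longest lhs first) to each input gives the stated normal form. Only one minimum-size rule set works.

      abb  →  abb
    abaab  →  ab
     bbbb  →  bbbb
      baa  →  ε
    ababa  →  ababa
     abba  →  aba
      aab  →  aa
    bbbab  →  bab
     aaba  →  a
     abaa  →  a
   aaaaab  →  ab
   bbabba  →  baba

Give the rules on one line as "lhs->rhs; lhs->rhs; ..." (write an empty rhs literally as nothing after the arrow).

  | abb
  | abaab => ab
  | bbbb
  | baa => ε

aaa->a; aab->aa; baa->; bba->ba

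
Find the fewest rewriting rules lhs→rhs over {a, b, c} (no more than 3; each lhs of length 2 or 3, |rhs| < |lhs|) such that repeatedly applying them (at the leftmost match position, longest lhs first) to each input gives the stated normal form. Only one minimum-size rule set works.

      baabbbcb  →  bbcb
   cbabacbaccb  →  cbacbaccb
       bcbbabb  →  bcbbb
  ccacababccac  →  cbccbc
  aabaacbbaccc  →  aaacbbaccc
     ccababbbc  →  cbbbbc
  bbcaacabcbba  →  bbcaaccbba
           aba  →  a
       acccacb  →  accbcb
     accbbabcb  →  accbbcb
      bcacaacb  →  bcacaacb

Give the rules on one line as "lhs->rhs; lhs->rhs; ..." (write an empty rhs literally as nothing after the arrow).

  | baabbbcb => babbcb => bbcb
  | cbabacbaccb => cbacbaccb
  | bcbbabb => bcbbb
  | ccacababccac => cbcababccac => cbcabccac => cbcccac => cbccbc

ab->; cca->cb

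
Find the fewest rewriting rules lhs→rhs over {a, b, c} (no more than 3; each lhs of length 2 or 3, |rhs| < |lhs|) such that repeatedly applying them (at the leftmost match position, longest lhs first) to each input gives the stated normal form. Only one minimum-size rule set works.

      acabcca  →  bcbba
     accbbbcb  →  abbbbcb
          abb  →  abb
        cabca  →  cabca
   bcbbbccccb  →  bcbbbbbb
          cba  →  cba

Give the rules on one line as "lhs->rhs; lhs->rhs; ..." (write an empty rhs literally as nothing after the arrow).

aca->bc; cc->b

  | acabcca => bcbcca => bcbba
  | accbbbcb => abbbbcb
  | abb
  | cabca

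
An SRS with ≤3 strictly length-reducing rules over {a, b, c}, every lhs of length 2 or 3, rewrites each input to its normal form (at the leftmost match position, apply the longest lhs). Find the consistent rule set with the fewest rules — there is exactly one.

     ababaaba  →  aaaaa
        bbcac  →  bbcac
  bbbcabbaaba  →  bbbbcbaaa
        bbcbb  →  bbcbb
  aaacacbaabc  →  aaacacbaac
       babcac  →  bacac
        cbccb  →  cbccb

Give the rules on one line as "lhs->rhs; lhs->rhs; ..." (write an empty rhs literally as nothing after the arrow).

  | ababaaba => aabaaba => aaaaba => aaaaa
  | bbcac
  | bbbcabbaaba => bbbbcbaaba => bbbbcbaaa
  | bbcbb

ab->a; cab->bc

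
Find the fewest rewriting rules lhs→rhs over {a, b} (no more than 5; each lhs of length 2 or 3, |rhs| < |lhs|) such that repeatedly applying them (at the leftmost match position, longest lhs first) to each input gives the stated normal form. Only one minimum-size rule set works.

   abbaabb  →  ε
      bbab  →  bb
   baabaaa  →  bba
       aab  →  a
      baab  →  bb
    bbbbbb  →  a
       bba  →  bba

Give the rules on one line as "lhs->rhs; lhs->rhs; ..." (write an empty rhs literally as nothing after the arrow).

ab->; abb->bb; baa->b; bbb->a

  | abbaabb => bbaabb => bbbb => ab => ε
  | bbab => bb
  | baabaaa => bbaaa => bba
  | aab => a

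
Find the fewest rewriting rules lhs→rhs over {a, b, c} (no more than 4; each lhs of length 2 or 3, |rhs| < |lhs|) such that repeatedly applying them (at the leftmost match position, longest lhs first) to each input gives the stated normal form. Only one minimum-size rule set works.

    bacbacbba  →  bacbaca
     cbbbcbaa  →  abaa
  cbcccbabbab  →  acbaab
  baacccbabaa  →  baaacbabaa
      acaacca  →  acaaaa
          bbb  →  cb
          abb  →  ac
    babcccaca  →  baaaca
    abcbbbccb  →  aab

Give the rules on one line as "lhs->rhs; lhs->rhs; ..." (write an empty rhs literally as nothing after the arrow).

  | bacbacbba => bacbaca
  | cbbbcbaa => ccbcbaa => abcbaa => abaa
  | cbcccbabbab => cccbabbab => acbabbab => acbaab
  | baacccbabaa => baaacbabaa

bb->c; bba->a; bc->; cc->a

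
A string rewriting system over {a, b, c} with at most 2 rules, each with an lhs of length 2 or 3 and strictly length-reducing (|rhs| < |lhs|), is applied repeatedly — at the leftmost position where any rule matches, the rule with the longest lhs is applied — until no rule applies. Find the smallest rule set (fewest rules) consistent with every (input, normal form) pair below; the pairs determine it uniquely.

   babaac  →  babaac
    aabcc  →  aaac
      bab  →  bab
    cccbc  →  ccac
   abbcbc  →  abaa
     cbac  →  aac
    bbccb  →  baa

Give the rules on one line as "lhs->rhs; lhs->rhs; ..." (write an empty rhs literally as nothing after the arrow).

bc->a; cb->a

  | babaac
  | aabcc => aaac
  | bab
  | cccbc => ccac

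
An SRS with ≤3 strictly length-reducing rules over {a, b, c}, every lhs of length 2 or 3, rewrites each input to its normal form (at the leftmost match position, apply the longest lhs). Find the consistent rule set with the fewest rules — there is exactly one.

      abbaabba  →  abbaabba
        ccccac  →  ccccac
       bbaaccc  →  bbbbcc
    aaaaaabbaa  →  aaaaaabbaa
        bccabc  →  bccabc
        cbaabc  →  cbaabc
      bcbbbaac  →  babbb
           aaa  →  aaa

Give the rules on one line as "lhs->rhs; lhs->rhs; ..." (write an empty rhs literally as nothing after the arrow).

aac->bb; cbb->a

  | abbaabba
  | ccccac
  | bbaaccc => bbbbcc
  | aaaaaabbaa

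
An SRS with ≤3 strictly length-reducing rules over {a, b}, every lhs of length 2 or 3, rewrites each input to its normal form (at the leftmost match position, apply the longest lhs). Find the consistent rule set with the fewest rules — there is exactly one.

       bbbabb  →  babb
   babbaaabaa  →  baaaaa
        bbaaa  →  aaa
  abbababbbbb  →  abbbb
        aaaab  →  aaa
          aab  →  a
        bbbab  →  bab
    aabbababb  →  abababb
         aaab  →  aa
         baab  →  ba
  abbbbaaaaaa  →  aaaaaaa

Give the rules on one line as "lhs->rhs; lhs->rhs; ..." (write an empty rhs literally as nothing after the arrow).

aab->a; bba->a

  | bbbabb => babb
  | babbaaabaa => baaaabaa => baaaaa
  | bbaaa => aaa
  | abbababbbbb => aababbbbb => aabbbbb => abbbb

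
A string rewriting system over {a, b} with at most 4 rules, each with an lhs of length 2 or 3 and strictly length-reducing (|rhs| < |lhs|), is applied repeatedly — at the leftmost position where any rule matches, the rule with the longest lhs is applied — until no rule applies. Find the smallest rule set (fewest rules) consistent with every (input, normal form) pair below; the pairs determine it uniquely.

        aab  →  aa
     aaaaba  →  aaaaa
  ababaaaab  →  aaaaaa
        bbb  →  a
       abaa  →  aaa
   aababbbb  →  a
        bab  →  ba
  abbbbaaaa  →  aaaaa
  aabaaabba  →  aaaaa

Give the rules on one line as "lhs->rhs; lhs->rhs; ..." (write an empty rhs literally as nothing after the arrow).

ab->a; abb->; bb->a

  | aab => aa
  | aaaaba => aaaaa
  | ababaaaab => aabaaaab => aaaaaab => aaaaaa
  | bbb => ab => a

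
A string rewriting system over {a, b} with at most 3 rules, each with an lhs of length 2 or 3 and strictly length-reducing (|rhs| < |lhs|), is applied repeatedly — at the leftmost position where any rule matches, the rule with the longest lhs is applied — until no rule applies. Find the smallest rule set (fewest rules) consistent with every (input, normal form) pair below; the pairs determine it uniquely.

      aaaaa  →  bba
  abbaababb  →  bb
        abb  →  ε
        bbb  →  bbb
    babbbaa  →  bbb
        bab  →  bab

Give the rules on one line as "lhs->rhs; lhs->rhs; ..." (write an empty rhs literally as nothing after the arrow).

aa->b; abb->

  | aaaaa => baaa => bba
  | abbaababb => aababb => bbabb => bb
  | abb => ε
  | bbb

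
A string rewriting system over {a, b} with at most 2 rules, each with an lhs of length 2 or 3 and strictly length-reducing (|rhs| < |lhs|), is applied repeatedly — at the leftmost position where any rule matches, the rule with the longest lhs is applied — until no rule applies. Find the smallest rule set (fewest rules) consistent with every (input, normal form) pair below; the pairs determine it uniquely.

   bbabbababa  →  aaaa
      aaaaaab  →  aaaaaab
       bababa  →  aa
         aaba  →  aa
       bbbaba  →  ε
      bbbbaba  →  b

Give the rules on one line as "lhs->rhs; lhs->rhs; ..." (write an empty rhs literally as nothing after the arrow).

ba->; bab->a

  | bbabbababa => babababa => aababa => aaaa
  | aaaaaab
  | bababa => aaba => aa
  | aaba => aa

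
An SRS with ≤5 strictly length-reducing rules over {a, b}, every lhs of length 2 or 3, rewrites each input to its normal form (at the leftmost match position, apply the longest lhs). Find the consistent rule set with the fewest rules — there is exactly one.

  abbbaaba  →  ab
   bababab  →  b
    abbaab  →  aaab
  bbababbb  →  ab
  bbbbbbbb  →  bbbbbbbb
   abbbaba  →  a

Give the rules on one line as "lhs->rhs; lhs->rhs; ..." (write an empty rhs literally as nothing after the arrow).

ba->b; baa->; bab->ba; bba->a

  | abbbaaba => abaaba => aba => ab
  | bababab => baabab => bab => ba => b
  | abbaab => aaab
  | bbababbb => ababbb => ababb => abab => aba => ab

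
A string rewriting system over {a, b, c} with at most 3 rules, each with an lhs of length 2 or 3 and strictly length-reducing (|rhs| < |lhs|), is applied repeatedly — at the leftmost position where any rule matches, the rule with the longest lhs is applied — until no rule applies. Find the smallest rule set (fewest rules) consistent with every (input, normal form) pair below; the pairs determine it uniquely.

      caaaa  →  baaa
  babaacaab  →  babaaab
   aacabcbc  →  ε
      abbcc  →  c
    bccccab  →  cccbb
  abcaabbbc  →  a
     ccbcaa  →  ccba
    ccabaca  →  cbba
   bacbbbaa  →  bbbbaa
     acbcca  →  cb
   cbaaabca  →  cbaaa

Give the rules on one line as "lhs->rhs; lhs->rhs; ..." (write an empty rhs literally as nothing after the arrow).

ac->; bc->c; ca->b

  | caaaa => baaa
  | babaacaab => babaaab
  | aacabcbc => aabcbc => aacbc => abc => ac => ε
  | abbcc => abcc => acc => c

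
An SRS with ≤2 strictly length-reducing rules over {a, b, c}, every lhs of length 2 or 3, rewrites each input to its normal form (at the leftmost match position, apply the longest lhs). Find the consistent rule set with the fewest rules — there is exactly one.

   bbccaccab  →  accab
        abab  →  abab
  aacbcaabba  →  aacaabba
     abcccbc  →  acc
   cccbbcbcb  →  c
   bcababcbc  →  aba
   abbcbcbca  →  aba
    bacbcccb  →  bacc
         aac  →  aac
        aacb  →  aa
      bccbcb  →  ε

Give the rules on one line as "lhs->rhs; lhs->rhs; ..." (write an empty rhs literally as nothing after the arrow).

  | bbccaccab => bcaccab => accab
  | abab
  | aacbcaabba => aacaabba
  | abcccbc => accbc => acc

bc->; cb->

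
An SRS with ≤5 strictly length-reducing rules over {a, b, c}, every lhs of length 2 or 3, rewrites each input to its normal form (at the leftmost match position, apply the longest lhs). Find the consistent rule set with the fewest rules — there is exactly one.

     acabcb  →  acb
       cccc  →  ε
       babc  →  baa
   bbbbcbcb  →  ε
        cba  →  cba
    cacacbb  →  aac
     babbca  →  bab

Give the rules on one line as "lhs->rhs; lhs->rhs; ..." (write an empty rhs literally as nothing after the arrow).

bb->; bc->a; ca->b; cc->

  | acabcb => abbcb => acb
  | cccc => cc => ε
  | babc => baa
  | bbbbcbcb => bbcbcb => cbcb => cab => bb => ε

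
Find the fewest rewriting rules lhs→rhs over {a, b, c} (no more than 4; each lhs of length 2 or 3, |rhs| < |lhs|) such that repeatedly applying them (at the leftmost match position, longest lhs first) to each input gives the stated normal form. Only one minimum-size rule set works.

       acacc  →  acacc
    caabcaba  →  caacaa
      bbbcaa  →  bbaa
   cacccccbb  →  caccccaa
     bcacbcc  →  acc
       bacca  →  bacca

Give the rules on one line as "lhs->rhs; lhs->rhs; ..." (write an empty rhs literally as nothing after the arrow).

  | acacc
  | caabcaba => caacaba => caacaa
  | bbbcaa => bbaa
  | cacccccbb => caccccaa

ab->a; bc->; cbb->aa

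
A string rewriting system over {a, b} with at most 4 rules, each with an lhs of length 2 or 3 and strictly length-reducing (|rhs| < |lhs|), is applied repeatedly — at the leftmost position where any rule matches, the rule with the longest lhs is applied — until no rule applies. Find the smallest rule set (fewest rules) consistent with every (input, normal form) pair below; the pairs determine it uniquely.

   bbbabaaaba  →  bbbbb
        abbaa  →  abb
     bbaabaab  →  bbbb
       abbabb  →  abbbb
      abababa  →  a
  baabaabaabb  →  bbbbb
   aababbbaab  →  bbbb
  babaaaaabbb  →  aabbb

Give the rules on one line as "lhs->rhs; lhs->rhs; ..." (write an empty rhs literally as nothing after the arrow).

aaa->; ba->a; baa->b; bba->bb

  | bbbabaaaba => bbbbaaaba => bbbbaaba => bbbbaba => bbbbba => bbbbb
  | abbaa => abba => abb
  | bbaabaab => bbabaab => bbbaab => bbbab => bbbb
  | abbabb => abbbb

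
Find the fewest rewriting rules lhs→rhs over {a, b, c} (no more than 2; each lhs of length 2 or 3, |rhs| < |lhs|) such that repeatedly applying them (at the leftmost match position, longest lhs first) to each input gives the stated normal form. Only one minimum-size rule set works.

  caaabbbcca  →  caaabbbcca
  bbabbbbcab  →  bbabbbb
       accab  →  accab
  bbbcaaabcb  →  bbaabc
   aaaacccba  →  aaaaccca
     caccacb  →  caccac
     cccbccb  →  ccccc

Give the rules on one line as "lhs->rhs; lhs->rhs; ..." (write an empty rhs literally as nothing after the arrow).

bca->; cb->c

  | caaabbbcca
  | bbabbbbcab => bbabbbb
  | accab
  | bbbcaaabcb => bbaabcb => bbaabc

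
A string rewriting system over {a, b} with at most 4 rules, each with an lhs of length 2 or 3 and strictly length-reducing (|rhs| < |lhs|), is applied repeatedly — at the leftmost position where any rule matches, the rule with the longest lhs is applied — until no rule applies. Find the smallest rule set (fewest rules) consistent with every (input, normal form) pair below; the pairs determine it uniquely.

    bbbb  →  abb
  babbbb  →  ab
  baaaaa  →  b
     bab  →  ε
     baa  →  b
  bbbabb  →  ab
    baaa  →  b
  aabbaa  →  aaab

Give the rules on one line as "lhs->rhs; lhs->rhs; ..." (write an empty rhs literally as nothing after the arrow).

ba->b; bab->; bba->ab; bbb->ab

  | bbbb => abb
  | babbbb => bbb => ab
  | baaaaa => baaaa => baaa => baa => ba => b
  | bab => ε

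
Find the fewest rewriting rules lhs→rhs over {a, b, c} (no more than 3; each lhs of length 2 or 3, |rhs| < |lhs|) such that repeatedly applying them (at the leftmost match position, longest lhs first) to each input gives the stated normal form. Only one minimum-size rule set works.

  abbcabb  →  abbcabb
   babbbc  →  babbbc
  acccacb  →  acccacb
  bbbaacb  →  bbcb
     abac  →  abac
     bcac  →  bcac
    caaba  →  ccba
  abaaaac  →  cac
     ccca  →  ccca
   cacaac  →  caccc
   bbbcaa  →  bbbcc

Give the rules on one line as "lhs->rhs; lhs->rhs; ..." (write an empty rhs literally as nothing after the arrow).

aa->c; baa->

  | abbcabb
  | babbbc
  | acccacb
  | bbbaacb => bbcb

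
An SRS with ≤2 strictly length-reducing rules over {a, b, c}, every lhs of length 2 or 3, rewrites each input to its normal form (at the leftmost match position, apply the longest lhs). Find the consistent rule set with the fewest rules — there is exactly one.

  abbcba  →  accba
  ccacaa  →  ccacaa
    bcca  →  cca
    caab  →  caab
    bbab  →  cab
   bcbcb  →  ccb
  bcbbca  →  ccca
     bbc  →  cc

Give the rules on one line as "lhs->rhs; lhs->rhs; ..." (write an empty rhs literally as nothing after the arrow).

  | abbcba => accba
  | ccacaa
  | bcca => cca
  | caab

bb->c; bc->c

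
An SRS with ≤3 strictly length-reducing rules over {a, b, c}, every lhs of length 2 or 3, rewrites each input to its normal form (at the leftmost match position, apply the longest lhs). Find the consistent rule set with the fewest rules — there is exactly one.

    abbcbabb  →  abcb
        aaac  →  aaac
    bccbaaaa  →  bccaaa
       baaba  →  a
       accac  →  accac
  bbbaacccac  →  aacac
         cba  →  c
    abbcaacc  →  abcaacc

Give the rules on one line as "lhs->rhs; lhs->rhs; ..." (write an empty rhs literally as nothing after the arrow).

  | abbcbabb => abcbabb => abcbb => abcb
  | aaac
  | bccbaaaa => bccaaa
  | baaba => aba => a

ba->; bb->b; ccc->ac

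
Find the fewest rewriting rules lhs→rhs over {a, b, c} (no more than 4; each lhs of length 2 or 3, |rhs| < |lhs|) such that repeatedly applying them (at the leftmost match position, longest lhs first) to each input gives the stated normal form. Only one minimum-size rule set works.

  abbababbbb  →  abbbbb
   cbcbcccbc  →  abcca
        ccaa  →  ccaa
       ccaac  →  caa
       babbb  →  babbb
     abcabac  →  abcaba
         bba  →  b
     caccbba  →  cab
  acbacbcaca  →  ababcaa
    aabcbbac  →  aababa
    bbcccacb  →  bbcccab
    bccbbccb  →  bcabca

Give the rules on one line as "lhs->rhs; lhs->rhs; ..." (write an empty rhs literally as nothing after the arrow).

aac->ba; ac->a; bba->b; cb->a

  | abbababbbb => abbabbbb => abbbbb
  | cbcbcccbc => acbcccbc => abcccbc => abccac => abcca
  | ccaa
  | ccaac => ccba => caa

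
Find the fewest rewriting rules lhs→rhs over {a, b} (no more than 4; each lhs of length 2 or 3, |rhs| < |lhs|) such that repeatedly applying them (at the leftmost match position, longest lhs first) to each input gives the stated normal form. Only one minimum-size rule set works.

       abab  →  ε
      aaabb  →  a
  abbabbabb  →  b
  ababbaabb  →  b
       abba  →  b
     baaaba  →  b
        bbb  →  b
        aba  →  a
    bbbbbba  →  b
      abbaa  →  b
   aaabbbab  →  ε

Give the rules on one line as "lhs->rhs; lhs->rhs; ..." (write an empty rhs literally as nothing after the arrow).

  | abab => ab => ε
  | aaabb => aab => a
  | abbabbabb => babbabb => bbbabb => bbabb => babb => bbb => bb => b
  | ababbaabb => abbaabb => baabb => babb => bbb => bb => b

ab->; ba->b; bb->b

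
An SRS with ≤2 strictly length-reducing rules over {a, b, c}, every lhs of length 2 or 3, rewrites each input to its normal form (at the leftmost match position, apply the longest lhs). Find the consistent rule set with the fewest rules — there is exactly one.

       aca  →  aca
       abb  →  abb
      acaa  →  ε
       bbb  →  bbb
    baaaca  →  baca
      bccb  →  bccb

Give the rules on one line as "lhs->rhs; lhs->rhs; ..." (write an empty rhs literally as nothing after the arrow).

aa->; caa->a

  | aca
  | abb
  | acaa => aa => ε
  | bbb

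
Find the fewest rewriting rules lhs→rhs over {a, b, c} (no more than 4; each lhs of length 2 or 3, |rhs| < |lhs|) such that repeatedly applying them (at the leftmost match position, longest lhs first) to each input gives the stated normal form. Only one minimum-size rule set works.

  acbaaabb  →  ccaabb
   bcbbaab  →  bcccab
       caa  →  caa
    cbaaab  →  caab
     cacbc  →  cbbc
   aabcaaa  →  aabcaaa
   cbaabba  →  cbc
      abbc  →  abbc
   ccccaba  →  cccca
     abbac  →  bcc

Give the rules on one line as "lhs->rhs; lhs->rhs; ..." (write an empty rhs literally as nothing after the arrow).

  | acbaaabb => bbaaabb => ccaabb
  | bcbbaab => bcccab
  | caa
  | cbaaab => caab

ac->b; ba->; bba->cc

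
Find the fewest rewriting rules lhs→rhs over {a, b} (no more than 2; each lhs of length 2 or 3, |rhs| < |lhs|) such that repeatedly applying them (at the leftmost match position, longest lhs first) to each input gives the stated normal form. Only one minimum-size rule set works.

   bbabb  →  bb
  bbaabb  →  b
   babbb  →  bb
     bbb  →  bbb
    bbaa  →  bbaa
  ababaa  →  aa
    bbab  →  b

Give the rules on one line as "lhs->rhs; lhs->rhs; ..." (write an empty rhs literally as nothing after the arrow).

  | bbabb => bb
  | bbaabb => bbab => b
  | babbb => bb
  | bbb

ab->; bab->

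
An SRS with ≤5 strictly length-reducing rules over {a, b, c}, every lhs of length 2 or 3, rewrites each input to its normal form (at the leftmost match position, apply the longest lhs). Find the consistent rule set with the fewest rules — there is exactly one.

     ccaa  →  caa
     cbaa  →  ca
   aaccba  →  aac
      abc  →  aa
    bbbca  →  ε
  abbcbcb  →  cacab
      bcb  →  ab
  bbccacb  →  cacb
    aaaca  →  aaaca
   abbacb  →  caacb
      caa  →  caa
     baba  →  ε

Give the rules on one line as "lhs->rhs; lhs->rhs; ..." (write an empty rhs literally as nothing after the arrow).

abb->ca; ba->; bc->a; cc->c

  | ccaa => caa
  | cbaa => ca
  | aaccba => aacba => aac
  | abc => aa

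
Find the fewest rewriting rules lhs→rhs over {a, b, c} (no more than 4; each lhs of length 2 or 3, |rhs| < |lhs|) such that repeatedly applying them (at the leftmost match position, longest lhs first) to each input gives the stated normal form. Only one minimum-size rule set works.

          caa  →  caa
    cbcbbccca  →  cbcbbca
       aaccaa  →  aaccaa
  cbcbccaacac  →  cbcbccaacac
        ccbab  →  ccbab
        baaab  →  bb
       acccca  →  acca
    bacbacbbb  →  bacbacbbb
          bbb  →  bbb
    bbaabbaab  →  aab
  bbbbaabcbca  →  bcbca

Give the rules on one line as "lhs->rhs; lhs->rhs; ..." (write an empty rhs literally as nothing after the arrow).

aaa->; bba->; ccc->c

  | caa
  | cbcbbccca => cbcbbca
  | aaccaa
  | cbcbccaacac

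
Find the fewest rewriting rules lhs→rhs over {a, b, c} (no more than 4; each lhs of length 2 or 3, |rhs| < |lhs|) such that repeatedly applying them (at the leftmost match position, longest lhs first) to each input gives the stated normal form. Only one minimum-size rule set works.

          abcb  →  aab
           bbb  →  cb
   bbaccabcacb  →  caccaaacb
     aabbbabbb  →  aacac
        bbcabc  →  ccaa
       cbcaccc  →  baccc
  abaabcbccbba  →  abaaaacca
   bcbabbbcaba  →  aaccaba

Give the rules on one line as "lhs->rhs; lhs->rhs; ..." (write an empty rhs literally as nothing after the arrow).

  | abcb => aab
  | bbb => cb
  | bbaccabcacb => caccabcacb => caccaaacb
  | aabbbabbb => aacbabbb => aacabb => aacac

bab->a; bb->c; bc->a; cbc->b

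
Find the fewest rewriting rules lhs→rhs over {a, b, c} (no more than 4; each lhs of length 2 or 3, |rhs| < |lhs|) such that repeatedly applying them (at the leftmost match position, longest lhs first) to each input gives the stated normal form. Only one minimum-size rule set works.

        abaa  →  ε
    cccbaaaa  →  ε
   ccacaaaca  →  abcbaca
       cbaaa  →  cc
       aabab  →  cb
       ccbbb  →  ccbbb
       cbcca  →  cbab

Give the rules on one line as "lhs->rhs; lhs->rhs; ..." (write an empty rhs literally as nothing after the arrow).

aa->b; abb->; bba->c; cca->ab

  | abaa => abb => ε
  | cccbaaaa => cccbbaa => cccca => ccab => abb => ε
  | ccacaaaca => abcaaaca => abcbaca
  | cbaaa => cbba => cc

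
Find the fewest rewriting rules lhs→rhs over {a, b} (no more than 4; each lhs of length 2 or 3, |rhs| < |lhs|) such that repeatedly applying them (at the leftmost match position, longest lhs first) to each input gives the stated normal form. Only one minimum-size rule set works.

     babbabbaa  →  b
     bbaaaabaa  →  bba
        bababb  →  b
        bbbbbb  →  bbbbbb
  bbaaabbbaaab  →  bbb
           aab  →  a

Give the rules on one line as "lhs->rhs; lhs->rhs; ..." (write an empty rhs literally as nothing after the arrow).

aa->; aab->a; ab->; abb->

  | babbabbaa => babbaa => baa => b
  | bbaaaabaa => bbaabaa => bbaaa => bba
  | bababb => babb => b
  | bbbbbb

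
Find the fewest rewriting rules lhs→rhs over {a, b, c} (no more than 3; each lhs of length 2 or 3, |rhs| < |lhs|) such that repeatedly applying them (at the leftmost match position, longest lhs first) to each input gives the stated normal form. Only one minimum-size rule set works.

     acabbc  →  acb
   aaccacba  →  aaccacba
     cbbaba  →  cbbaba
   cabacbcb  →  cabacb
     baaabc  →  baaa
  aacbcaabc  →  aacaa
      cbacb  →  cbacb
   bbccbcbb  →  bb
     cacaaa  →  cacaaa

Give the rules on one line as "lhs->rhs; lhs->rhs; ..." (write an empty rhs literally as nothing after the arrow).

abb->bb; bc->

  | acabbc => acbbc => acb
  | aaccacba
  | cbbaba
  | cabacbcb => cabacb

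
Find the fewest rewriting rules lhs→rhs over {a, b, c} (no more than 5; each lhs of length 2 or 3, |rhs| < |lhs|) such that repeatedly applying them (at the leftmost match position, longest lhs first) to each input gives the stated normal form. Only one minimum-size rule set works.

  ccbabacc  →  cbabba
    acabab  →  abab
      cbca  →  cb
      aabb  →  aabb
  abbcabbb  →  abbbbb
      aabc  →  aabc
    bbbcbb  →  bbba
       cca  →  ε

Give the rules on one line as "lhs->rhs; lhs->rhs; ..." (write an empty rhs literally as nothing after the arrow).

  | ccbabacc => cbabacc => cbabba
  | acabab => abab
  | cbca => cb
  | aabb

acc->ba; ca->; cbb->a; cc->c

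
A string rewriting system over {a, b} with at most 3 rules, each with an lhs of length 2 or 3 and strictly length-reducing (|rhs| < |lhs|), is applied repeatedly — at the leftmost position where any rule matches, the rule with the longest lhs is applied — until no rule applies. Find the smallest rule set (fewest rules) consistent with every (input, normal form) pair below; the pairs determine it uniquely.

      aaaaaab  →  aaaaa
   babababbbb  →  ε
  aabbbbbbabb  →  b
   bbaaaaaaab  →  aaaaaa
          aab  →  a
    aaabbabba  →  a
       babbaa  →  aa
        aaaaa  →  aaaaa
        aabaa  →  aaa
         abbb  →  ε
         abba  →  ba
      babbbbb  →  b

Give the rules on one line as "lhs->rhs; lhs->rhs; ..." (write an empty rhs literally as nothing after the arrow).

ab->; bb->

  | aaaaaab => aaaaa
  | babababbbb => bababbbb => babbbb => bbbb => bb => ε
  | aabbbbbbabb => abbbbbabb => bbbbabb => bbabb => abb => b
  | bbaaaaaaab => aaaaaaab => aaaaaa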